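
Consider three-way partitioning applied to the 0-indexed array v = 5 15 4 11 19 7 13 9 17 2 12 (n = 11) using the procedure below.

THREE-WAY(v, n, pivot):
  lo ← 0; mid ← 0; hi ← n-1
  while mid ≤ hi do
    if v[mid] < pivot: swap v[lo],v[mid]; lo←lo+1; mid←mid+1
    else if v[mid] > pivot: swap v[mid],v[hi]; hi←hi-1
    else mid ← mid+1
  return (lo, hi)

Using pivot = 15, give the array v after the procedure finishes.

lo=0 mid=0 hi=10
5<15: swap(0,0), lo=1 mid=1 ⇒ 5 15 4 11 19 7 13 9 17 2 12
15=15: mid=2
4<15: swap(1,2), lo=2 mid=3 ⇒ 5 4 15 11 19 7 13 9 17 2 12
11<15: swap(2,3), lo=3 mid=4 ⇒ 5 4 11 15 19 7 13 9 17 2 12
19>15: swap(4,10), hi=9 ⇒ 5 4 11 15 12 7 13 9 17 2 19
12<15: swap(3,4), lo=4 mid=5 ⇒ 5 4 11 12 15 7 13 9 17 2 19
7<15: swap(4,5), lo=5 mid=6 ⇒ 5 4 11 12 7 15 13 9 17 2 19
13<15: swap(5,6), lo=6 mid=7 ⇒ 5 4 11 12 7 13 15 9 17 2 19
9<15: swap(6,7), lo=7 mid=8 ⇒ 5 4 11 12 7 13 9 15 17 2 19
17>15: swap(8,9), hi=8 ⇒ 5 4 11 12 7 13 9 15 2 17 19
2<15: swap(7,8), lo=8 mid=9 ⇒ 5 4 11 12 7 13 9 2 15 17 19
done. lo=8 hi=8; v=5 4 11 12 7 13 9 2 15 17 19

5 4 11 12 7 13 9 2 15 17 19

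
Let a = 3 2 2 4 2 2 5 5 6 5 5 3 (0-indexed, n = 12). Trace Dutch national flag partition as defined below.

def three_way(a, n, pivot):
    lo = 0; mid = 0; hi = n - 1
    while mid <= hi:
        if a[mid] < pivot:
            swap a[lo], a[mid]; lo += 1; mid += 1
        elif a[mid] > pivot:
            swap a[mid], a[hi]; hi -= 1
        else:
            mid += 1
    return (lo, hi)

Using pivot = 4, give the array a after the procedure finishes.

3 2 2 2 2 3 4 6 5 5 5 5

lo=0 mid=0 hi=11
3<4: swap(0,0), lo=1 mid=1 ⇒ 3 2 2 4 2 2 5 5 6 5 5 3
2<4: swap(1,1), lo=2 mid=2 ⇒ 3 2 2 4 2 2 5 5 6 5 5 3
2<4: swap(2,2), lo=3 mid=3 ⇒ 3 2 2 4 2 2 5 5 6 5 5 3
4=4: mid=4
2<4: swap(3,4), lo=4 mid=5 ⇒ 3 2 2 2 4 2 5 5 6 5 5 3
2<4: swap(4,5), lo=5 mid=6 ⇒ 3 2 2 2 2 4 5 5 6 5 5 3
5>4: swap(6,11), hi=10 ⇒ 3 2 2 2 2 4 3 5 6 5 5 5
3<4: swap(5,6), lo=6 mid=7 ⇒ 3 2 2 2 2 3 4 5 6 5 5 5
5>4: swap(7,10), hi=9 ⇒ 3 2 2 2 2 3 4 5 6 5 5 5
5>4: swap(7,9), hi=8 ⇒ 3 2 2 2 2 3 4 5 6 5 5 5
5>4: swap(7,8), hi=7 ⇒ 3 2 2 2 2 3 4 6 5 5 5 5
6>4: swap(7,7), hi=6 ⇒ 3 2 2 2 2 3 4 6 5 5 5 5
done. lo=6 hi=6; a=3 2 2 2 2 3 4 6 5 5 5 5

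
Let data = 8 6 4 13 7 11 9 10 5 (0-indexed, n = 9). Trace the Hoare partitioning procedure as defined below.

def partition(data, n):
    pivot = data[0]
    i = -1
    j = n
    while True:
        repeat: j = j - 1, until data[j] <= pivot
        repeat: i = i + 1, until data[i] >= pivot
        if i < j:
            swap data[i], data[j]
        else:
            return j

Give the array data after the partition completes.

pivot = data[0] = 8; i = -1, j = 9
j→8 (data[8]=5≤8), i→0 (data[0]=8≥8); i<j, swap → 5 6 4 13 7 11 9 10 8
j→4 (data[4]=7≤8), i→3 (data[3]=13≥8); i<j, swap → 5 6 4 7 13 11 9 10 8
j→3, i→4; i≥j, return j=3. data = 5 6 4 7 13 11 9 10 8

5 6 4 7 13 11 9 10 8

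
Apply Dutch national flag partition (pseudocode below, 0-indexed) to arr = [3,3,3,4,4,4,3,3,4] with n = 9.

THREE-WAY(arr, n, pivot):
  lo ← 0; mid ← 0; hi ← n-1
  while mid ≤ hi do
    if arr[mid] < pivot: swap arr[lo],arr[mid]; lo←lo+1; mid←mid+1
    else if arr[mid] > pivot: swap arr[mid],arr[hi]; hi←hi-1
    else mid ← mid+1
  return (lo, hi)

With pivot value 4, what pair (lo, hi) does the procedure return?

(5, 8)

pivot = 4; lo=0, mid=0, hi=8
arr[mid]=3<4: swap arr[0],arr[0]; lo=1,mid=1 → [3,3,3,4,4,4,3,3,4]
arr[mid]=3<4: swap arr[1],arr[1]; lo=2,mid=2 → [3,3,3,4,4,4,3,3,4]
arr[mid]=3<4: swap arr[2],arr[2]; lo=3,mid=3 → [3,3,3,4,4,4,3,3,4]
arr[mid]=4=4: mid=4
arr[mid]=4=4: mid=5
arr[mid]=4=4: mid=6
arr[mid]=3<4: swap arr[3],arr[6]; lo=4,mid=7 → [3,3,3,3,4,4,4,3,4]
arr[mid]=3<4: swap arr[4],arr[7]; lo=5,mid=8 → [3,3,3,3,3,4,4,4,4]
arr[mid]=4=4: mid=9
end: lo=5, hi=8; arr = [3,3,3,3,3,4,4,4,4]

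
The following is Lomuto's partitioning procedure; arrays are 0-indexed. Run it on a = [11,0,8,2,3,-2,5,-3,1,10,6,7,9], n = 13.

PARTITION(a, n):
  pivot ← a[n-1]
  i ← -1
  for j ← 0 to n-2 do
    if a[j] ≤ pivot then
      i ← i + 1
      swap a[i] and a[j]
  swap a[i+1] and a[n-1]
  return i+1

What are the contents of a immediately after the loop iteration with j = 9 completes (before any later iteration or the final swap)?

[0,8,2,3,-2,5,-3,1,11,10,6,7,9]

pivot=9, i=-1
j=0: 11>9, skip
j=1: 0≤9, i=0, swap(0,1) ⇒ [0,11,8,2,3,-2,5,-3,1,10,6,7,9]
j=2: 8≤9, i=1, swap(1,2) ⇒ [0,8,11,2,3,-2,5,-3,1,10,6,7,9]
j=3: 2≤9, i=2, swap(2,3) ⇒ [0,8,2,11,3,-2,5,-3,1,10,6,7,9]
j=4: 3≤9, i=3, swap(3,4) ⇒ [0,8,2,3,11,-2,5,-3,1,10,6,7,9]
j=5: -2≤9, i=4, swap(4,5) ⇒ [0,8,2,3,-2,11,5,-3,1,10,6,7,9]
j=6: 5≤9, i=5, swap(5,6) ⇒ [0,8,2,3,-2,5,11,-3,1,10,6,7,9]
j=7: -3≤9, i=6, swap(6,7) ⇒ [0,8,2,3,-2,5,-3,11,1,10,6,7,9]
j=8: 1≤9, i=7, swap(7,8) ⇒ [0,8,2,3,-2,5,-3,1,11,10,6,7,9]
j=9: 10>9, skip
(after j=9) a = [0,8,2,3,-2,5,-3,1,11,10,6,7,9]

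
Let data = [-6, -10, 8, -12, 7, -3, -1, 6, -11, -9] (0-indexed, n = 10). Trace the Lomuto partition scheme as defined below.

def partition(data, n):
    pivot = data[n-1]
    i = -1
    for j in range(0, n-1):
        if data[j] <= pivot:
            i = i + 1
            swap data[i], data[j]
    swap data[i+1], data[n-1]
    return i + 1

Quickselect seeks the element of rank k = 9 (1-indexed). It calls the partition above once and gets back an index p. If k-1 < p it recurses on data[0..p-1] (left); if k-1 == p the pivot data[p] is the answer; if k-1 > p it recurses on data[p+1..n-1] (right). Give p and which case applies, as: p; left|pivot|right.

pivot = data[9] = -9; i = -1
j=0: data[0]=-6 > -9 → no swap
j=1: data[1]=-10 ≤ -9 → i=0, swap data[0],data[1] → [-10, -6, 8, -12, 7, -3, -1, 6, -11, -9]
j=2: data[2]=8 > -9 → no swap
j=3: data[3]=-12 ≤ -9 → i=1, swap data[1],data[3] → [-10, -12, 8, -6, 7, -3, -1, 6, -11, -9]
j=4: data[4]=7 > -9 → no swap
j=5: data[5]=-3 > -9 → no swap
j=6: data[6]=-1 > -9 → no swap
j=7: data[7]=6 > -9 → no swap
j=8: data[8]=-11 ≤ -9 → i=2, swap data[2],data[8] → [-10, -12, -11, -6, 7, -3, -1, 6, 8, -9]
final swap data[3],data[9] → [-10, -12, -11, -9, 7, -3, -1, 6, 8, -6]; return 3
p = 3; k-1 = 8 > 3 ⇒ right

3; right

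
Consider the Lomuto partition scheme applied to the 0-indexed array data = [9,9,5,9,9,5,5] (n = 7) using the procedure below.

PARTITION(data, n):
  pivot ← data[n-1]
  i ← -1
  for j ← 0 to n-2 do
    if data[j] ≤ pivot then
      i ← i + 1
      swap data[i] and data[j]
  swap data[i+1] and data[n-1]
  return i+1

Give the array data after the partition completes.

pivot=5, i=-1
j=0: 9>5, skip
j=1: 9>5, skip
j=2: 5≤5, i=0, swap(0,2) ⇒ [5,9,9,9,9,5,5]
j=3: 9>5, skip
j=4: 9>5, skip
j=5: 5≤5, i=1, swap(1,5) ⇒ [5,5,9,9,9,9,5]
swap(2,6) ⇒ [5,5,5,9,9,9,9]; return 2

[5,5,5,9,9,9,9]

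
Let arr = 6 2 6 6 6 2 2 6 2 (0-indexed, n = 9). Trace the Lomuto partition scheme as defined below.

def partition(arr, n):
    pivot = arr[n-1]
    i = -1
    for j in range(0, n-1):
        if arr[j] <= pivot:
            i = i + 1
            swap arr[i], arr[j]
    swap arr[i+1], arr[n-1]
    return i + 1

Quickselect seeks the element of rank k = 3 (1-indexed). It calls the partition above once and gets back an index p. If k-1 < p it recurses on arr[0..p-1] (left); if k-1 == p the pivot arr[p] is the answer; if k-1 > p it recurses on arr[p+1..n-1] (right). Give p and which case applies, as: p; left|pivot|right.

3; left

pivot=2, i=-1
j=0: 6>2, skip
j=1: 2≤2, i=0, swap(0,1) ⇒ 2 6 6 6 6 2 2 6 2
j=2: 6>2, skip
j=3: 6>2, skip
j=4: 6>2, skip
j=5: 2≤2, i=1, swap(1,5) ⇒ 2 2 6 6 6 6 2 6 2
j=6: 2≤2, i=2, swap(2,6) ⇒ 2 2 2 6 6 6 6 6 2
j=7: 6>2, skip
swap(3,8) ⇒ 2 2 2 2 6 6 6 6 6; return 3
p = 3; k-1 = 2 < 3 ⇒ left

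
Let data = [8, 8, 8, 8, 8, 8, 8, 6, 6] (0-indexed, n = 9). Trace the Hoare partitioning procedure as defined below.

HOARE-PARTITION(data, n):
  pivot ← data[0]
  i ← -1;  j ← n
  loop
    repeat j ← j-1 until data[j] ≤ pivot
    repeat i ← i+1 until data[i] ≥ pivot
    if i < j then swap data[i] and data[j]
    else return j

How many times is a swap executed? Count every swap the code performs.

pivot = data[0] = 8; i = -1, j = 9
j→8 (data[8]=6≤8), i→0 (data[0]=8≥8); i<j, swap → [6, 8, 8, 8, 8, 8, 8, 6, 8]
j→7 (data[7]=6≤8), i→1 (data[1]=8≥8); i<j, swap → [6, 6, 8, 8, 8, 8, 8, 8, 8]
j→6 (data[6]=8≤8), i→2 (data[2]=8≥8); i<j, swap → [6, 6, 8, 8, 8, 8, 8, 8, 8]
j→5 (data[5]=8≤8), i→3 (data[3]=8≥8); i<j, swap → [6, 6, 8, 8, 8, 8, 8, 8, 8]
j→4, i→4; i≥j, return j=4. data = [6, 6, 8, 8, 8, 8, 8, 8, 8]

4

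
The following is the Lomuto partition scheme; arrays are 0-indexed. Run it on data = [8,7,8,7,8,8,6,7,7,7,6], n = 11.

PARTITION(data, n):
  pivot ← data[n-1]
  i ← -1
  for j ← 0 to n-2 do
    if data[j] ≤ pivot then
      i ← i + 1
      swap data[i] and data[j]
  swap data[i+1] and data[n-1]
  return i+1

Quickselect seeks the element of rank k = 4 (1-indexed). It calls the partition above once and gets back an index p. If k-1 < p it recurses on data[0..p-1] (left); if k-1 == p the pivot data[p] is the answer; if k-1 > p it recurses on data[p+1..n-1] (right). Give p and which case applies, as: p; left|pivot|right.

1; right

pivot = data[10] = 6; i = -1
j=0: data[0]=8 > 6 → no swap
j=1: data[1]=7 > 6 → no swap
j=2: data[2]=8 > 6 → no swap
j=3: data[3]=7 > 6 → no swap
j=4: data[4]=8 > 6 → no swap
j=5: data[5]=8 > 6 → no swap
j=6: data[6]=6 ≤ 6 → i=0, swap data[0],data[6] → [6,7,8,7,8,8,8,7,7,7,6]
j=7: data[7]=7 > 6 → no swap
j=8: data[8]=7 > 6 → no swap
j=9: data[9]=7 > 6 → no swap
final swap data[1],data[10] → [6,6,8,7,8,8,8,7,7,7,7]; return 1
p = 1; k-1 = 3 > 1 ⇒ right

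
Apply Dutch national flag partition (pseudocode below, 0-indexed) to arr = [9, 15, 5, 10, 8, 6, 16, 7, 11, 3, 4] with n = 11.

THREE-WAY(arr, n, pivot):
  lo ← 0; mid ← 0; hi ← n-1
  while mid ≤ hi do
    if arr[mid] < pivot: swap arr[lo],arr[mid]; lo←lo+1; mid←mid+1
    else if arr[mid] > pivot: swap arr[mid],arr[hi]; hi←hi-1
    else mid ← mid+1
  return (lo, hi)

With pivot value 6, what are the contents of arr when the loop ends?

lo=0 mid=0 hi=10
9>6: swap(0,10), hi=9 ⇒ [4, 15, 5, 10, 8, 6, 16, 7, 11, 3, 9]
4<6: swap(0,0), lo=1 mid=1 ⇒ [4, 15, 5, 10, 8, 6, 16, 7, 11, 3, 9]
15>6: swap(1,9), hi=8 ⇒ [4, 3, 5, 10, 8, 6, 16, 7, 11, 15, 9]
3<6: swap(1,1), lo=2 mid=2 ⇒ [4, 3, 5, 10, 8, 6, 16, 7, 11, 15, 9]
5<6: swap(2,2), lo=3 mid=3 ⇒ [4, 3, 5, 10, 8, 6, 16, 7, 11, 15, 9]
10>6: swap(3,8), hi=7 ⇒ [4, 3, 5, 11, 8, 6, 16, 7, 10, 15, 9]
11>6: swap(3,7), hi=6 ⇒ [4, 3, 5, 7, 8, 6, 16, 11, 10, 15, 9]
7>6: swap(3,6), hi=5 ⇒ [4, 3, 5, 16, 8, 6, 7, 11, 10, 15, 9]
16>6: swap(3,5), hi=4 ⇒ [4, 3, 5, 6, 8, 16, 7, 11, 10, 15, 9]
6=6: mid=4
8>6: swap(4,4), hi=3 ⇒ [4, 3, 5, 6, 8, 16, 7, 11, 10, 15, 9]
done. lo=3 hi=3; arr=[4, 3, 5, 6, 8, 16, 7, 11, 10, 15, 9]

[4, 3, 5, 6, 8, 16, 7, 11, 10, 15, 9]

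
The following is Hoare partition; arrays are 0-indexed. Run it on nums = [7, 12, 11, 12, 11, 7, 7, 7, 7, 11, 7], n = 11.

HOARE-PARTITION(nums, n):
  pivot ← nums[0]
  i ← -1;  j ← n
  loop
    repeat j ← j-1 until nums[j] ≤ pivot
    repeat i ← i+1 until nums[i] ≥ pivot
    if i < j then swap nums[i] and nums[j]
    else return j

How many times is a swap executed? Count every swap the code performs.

pivot=7
j stops at 10 (7), i stops at 0 (7); swap ⇒ [7, 12, 11, 12, 11, 7, 7, 7, 7, 11, 7]
j stops at 8 (7), i stops at 1 (12); swap ⇒ [7, 7, 11, 12, 11, 7, 7, 7, 12, 11, 7]
j stops at 7 (7), i stops at 2 (11); swap ⇒ [7, 7, 7, 12, 11, 7, 7, 11, 12, 11, 7]
j stops at 6 (7), i stops at 3 (12); swap ⇒ [7, 7, 7, 7, 11, 7, 12, 11, 12, 11, 7]
j stops at 5 (7), i stops at 4 (11); swap ⇒ [7, 7, 7, 7, 7, 11, 12, 11, 12, 11, 7]
j stops at 4, i stops at 5; i≥j ⇒ return 4. nums=[7, 7, 7, 7, 7, 11, 12, 11, 12, 11, 7]

5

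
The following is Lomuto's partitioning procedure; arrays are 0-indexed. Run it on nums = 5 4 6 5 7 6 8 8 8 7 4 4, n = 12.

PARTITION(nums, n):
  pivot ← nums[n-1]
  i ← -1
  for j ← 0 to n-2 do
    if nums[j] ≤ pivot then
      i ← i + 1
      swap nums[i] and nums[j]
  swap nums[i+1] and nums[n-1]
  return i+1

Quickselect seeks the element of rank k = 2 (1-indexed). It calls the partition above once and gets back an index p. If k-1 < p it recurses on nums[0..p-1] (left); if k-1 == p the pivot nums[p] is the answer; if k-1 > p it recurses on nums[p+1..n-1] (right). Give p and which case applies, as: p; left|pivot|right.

2; left

pivot=4, i=-1
j=0: 5>4, skip
j=1: 4≤4, i=0, swap(0,1) ⇒ 4 5 6 5 7 6 8 8 8 7 4 4
j=2: 6>4, skip
j=3: 5>4, skip
j=4: 7>4, skip
j=5: 6>4, skip
j=6: 8>4, skip
j=7: 8>4, skip
j=8: 8>4, skip
j=9: 7>4, skip
j=10: 4≤4, i=1, swap(1,10) ⇒ 4 4 6 5 7 6 8 8 8 7 5 4
swap(2,11) ⇒ 4 4 4 5 7 6 8 8 8 7 5 6; return 2
p = 2; k-1 = 1 < 2 ⇒ left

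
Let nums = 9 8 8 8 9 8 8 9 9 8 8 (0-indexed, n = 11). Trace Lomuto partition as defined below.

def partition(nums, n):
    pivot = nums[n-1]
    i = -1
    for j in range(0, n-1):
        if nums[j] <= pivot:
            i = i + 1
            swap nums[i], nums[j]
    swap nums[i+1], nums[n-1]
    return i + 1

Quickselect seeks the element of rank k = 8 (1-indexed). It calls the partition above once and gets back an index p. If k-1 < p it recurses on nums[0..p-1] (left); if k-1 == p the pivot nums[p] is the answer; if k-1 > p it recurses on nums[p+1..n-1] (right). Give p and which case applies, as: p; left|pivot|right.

pivot = nums[10] = 8; i = -1
j=0: nums[0]=9 > 8 → no swap
j=1: nums[1]=8 ≤ 8 → i=0, swap nums[0],nums[1] → 8 9 8 8 9 8 8 9 9 8 8
j=2: nums[2]=8 ≤ 8 → i=1, swap nums[1],nums[2] → 8 8 9 8 9 8 8 9 9 8 8
j=3: nums[3]=8 ≤ 8 → i=2, swap nums[2],nums[3] → 8 8 8 9 9 8 8 9 9 8 8
j=4: nums[4]=9 > 8 → no swap
j=5: nums[5]=8 ≤ 8 → i=3, swap nums[3],nums[5] → 8 8 8 8 9 9 8 9 9 8 8
j=6: nums[6]=8 ≤ 8 → i=4, swap nums[4],nums[6] → 8 8 8 8 8 9 9 9 9 8 8
j=7: nums[7]=9 > 8 → no swap
j=8: nums[8]=9 > 8 → no swap
j=9: nums[9]=8 ≤ 8 → i=5, swap nums[5],nums[9] → 8 8 8 8 8 8 9 9 9 9 8
final swap nums[6],nums[10] → 8 8 8 8 8 8 8 9 9 9 9; return 6
p = 6; k-1 = 7 > 6 ⇒ right

6; right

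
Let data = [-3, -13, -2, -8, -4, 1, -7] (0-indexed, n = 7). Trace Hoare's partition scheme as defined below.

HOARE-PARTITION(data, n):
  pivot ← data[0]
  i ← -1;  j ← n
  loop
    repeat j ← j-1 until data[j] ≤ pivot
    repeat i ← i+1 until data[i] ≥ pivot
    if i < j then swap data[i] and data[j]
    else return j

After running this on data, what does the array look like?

[-7, -13, -4, -8, -2, 1, -3]

pivot = data[0] = -3; i = -1, j = 7
j→6 (data[6]=-7≤-3), i→0 (data[0]=-3≥-3); i<j, swap → [-7, -13, -2, -8, -4, 1, -3]
j→4 (data[4]=-4≤-3), i→2 (data[2]=-2≥-3); i<j, swap → [-7, -13, -4, -8, -2, 1, -3]
j→3, i→4; i≥j, return j=3. data = [-7, -13, -4, -8, -2, 1, -3]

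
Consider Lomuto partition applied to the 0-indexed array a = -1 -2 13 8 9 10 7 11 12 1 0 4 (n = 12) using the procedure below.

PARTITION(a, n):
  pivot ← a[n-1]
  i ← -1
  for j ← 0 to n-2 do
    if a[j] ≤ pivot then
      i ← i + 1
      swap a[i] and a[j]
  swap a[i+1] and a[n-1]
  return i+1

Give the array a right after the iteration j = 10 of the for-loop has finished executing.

pivot=4, i=-1
j=0: -1≤4, i=0, swap(0,0) ⇒ -1 -2 13 8 9 10 7 11 12 1 0 4
j=1: -2≤4, i=1, swap(1,1) ⇒ -1 -2 13 8 9 10 7 11 12 1 0 4
j=2: 13>4, skip
j=3: 8>4, skip
j=4: 9>4, skip
j=5: 10>4, skip
j=6: 7>4, skip
j=7: 11>4, skip
j=8: 12>4, skip
j=9: 1≤4, i=2, swap(2,9) ⇒ -1 -2 1 8 9 10 7 11 12 13 0 4
j=10: 0≤4, i=3, swap(3,10) ⇒ -1 -2 1 0 9 10 7 11 12 13 8 4
(after j=10) a = -1 -2 1 0 9 10 7 11 12 13 8 4

-1 -2 1 0 9 10 7 11 12 13 8 4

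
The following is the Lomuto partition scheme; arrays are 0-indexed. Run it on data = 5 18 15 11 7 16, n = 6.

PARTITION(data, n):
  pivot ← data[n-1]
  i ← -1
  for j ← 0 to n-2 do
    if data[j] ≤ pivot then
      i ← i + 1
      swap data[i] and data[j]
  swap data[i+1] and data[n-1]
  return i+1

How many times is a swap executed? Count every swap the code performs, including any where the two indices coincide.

pivot=16, i=-1
j=0: 5≤16, i=0, swap(0,0) ⇒ 5 18 15 11 7 16
j=1: 18>16, skip
j=2: 15≤16, i=1, swap(1,2) ⇒ 5 15 18 11 7 16
j=3: 11≤16, i=2, swap(2,3) ⇒ 5 15 11 18 7 16
j=4: 7≤16, i=3, swap(3,4) ⇒ 5 15 11 7 18 16
swap(4,5) ⇒ 5 15 11 7 16 18; return 4

5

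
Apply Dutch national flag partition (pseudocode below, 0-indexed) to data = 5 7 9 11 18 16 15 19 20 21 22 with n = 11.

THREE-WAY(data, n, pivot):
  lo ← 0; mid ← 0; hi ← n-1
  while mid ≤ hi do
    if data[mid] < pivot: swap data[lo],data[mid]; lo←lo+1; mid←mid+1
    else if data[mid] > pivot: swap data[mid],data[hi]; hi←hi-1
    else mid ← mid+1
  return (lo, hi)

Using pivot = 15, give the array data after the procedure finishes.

5 7 9 11 15 16 19 20 21 22 18

pivot = 15; lo=0, mid=0, hi=10
data[mid]=5<15: swap data[0],data[0]; lo=1,mid=1 → 5 7 9 11 18 16 15 19 20 21 22
data[mid]=7<15: swap data[1],data[1]; lo=2,mid=2 → 5 7 9 11 18 16 15 19 20 21 22
data[mid]=9<15: swap data[2],data[2]; lo=3,mid=3 → 5 7 9 11 18 16 15 19 20 21 22
data[mid]=11<15: swap data[3],data[3]; lo=4,mid=4 → 5 7 9 11 18 16 15 19 20 21 22
data[mid]=18>15: swap data[4],data[10]; hi=9 → 5 7 9 11 22 16 15 19 20 21 18
data[mid]=22>15: swap data[4],data[9]; hi=8 → 5 7 9 11 21 16 15 19 20 22 18
data[mid]=21>15: swap data[4],data[8]; hi=7 → 5 7 9 11 20 16 15 19 21 22 18
data[mid]=20>15: swap data[4],data[7]; hi=6 → 5 7 9 11 19 16 15 20 21 22 18
data[mid]=19>15: swap data[4],data[6]; hi=5 → 5 7 9 11 15 16 19 20 21 22 18
data[mid]=15=15: mid=5
data[mid]=16>15: swap data[5],data[5]; hi=4 → 5 7 9 11 15 16 19 20 21 22 18
end: lo=4, hi=4; data = 5 7 9 11 15 16 19 20 21 22 18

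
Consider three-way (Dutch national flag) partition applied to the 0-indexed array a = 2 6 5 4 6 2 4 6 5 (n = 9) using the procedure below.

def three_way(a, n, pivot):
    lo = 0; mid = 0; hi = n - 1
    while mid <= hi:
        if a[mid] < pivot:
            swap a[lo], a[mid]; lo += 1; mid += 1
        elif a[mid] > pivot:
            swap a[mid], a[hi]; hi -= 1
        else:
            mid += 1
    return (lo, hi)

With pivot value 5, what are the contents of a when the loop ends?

lo=0 mid=0 hi=8
2<5: swap(0,0), lo=1 mid=1 ⇒ 2 6 5 4 6 2 4 6 5
6>5: swap(1,8), hi=7 ⇒ 2 5 5 4 6 2 4 6 6
5=5: mid=2
5=5: mid=3
4<5: swap(1,3), lo=2 mid=4 ⇒ 2 4 5 5 6 2 4 6 6
6>5: swap(4,7), hi=6 ⇒ 2 4 5 5 6 2 4 6 6
6>5: swap(4,6), hi=5 ⇒ 2 4 5 5 4 2 6 6 6
4<5: swap(2,4), lo=3 mid=5 ⇒ 2 4 4 5 5 2 6 6 6
2<5: swap(3,5), lo=4 mid=6 ⇒ 2 4 4 2 5 5 6 6 6
done. lo=4 hi=5; a=2 4 4 2 5 5 6 6 6

2 4 4 2 5 5 6 6 6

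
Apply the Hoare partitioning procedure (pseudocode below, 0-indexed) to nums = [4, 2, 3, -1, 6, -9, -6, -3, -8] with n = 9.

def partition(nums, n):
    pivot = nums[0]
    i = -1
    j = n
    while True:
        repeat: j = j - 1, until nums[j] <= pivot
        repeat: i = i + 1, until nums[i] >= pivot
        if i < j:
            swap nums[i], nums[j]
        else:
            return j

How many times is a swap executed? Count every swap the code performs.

2

pivot=4
j stops at 8 (-8), i stops at 0 (4); swap ⇒ [-8, 2, 3, -1, 6, -9, -6, -3, 4]
j stops at 7 (-3), i stops at 4 (6); swap ⇒ [-8, 2, 3, -1, -3, -9, -6, 6, 4]
j stops at 6, i stops at 7; i≥j ⇒ return 6. nums=[-8, 2, 3, -1, -3, -9, -6, 6, 4]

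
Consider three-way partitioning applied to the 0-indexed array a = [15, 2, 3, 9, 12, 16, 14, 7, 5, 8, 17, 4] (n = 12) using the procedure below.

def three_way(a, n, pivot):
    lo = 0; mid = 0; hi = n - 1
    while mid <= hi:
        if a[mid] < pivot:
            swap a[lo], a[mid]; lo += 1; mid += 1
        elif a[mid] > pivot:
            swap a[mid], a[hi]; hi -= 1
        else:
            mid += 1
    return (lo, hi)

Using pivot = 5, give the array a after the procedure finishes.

pivot = 5; lo=0, mid=0, hi=11
a[mid]=15>5: swap a[0],a[11]; hi=10 → [4, 2, 3, 9, 12, 16, 14, 7, 5, 8, 17, 15]
a[mid]=4<5: swap a[0],a[0]; lo=1,mid=1 → [4, 2, 3, 9, 12, 16, 14, 7, 5, 8, 17, 15]
a[mid]=2<5: swap a[1],a[1]; lo=2,mid=2 → [4, 2, 3, 9, 12, 16, 14, 7, 5, 8, 17, 15]
a[mid]=3<5: swap a[2],a[2]; lo=3,mid=3 → [4, 2, 3, 9, 12, 16, 14, 7, 5, 8, 17, 15]
a[mid]=9>5: swap a[3],a[10]; hi=9 → [4, 2, 3, 17, 12, 16, 14, 7, 5, 8, 9, 15]
a[mid]=17>5: swap a[3],a[9]; hi=8 → [4, 2, 3, 8, 12, 16, 14, 7, 5, 17, 9, 15]
a[mid]=8>5: swap a[3],a[8]; hi=7 → [4, 2, 3, 5, 12, 16, 14, 7, 8, 17, 9, 15]
a[mid]=5=5: mid=4
a[mid]=12>5: swap a[4],a[7]; hi=6 → [4, 2, 3, 5, 7, 16, 14, 12, 8, 17, 9, 15]
a[mid]=7>5: swap a[4],a[6]; hi=5 → [4, 2, 3, 5, 14, 16, 7, 12, 8, 17, 9, 15]
a[mid]=14>5: swap a[4],a[5]; hi=4 → [4, 2, 3, 5, 16, 14, 7, 12, 8, 17, 9, 15]
a[mid]=16>5: swap a[4],a[4]; hi=3 → [4, 2, 3, 5, 16, 14, 7, 12, 8, 17, 9, 15]
end: lo=3, hi=3; a = [4, 2, 3, 5, 16, 14, 7, 12, 8, 17, 9, 15]

[4, 2, 3, 5, 16, 14, 7, 12, 8, 17, 9, 15]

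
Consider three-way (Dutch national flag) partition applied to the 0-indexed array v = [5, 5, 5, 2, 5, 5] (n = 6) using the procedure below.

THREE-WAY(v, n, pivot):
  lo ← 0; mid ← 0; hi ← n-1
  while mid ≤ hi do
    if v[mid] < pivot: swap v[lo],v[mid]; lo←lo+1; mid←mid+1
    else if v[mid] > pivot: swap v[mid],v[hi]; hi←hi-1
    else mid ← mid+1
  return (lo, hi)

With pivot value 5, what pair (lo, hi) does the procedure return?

(1, 5)

lo=0 mid=0 hi=5
5=5: mid=1
5=5: mid=2
5=5: mid=3
2<5: swap(0,3), lo=1 mid=4 ⇒ [2, 5, 5, 5, 5, 5]
5=5: mid=5
5=5: mid=6
done. lo=1 hi=5; v=[2, 5, 5, 5, 5, 5]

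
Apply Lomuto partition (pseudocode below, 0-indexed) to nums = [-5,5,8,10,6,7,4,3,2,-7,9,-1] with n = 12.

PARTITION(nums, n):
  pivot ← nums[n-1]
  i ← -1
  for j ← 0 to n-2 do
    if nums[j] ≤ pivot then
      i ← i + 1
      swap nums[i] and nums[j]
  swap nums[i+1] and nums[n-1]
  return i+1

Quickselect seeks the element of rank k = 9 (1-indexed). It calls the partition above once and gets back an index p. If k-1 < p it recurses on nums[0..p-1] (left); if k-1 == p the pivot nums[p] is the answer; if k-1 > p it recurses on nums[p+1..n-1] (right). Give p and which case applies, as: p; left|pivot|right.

pivot=-1, i=-1
j=0: -5≤-1, i=0, swap(0,0) ⇒ [-5,5,8,10,6,7,4,3,2,-7,9,-1]
j=1: 5>-1, skip
j=2: 8>-1, skip
j=3: 10>-1, skip
j=4: 6>-1, skip
j=5: 7>-1, skip
j=6: 4>-1, skip
j=7: 3>-1, skip
j=8: 2>-1, skip
j=9: -7≤-1, i=1, swap(1,9) ⇒ [-5,-7,8,10,6,7,4,3,2,5,9,-1]
j=10: 9>-1, skip
swap(2,11) ⇒ [-5,-7,-1,10,6,7,4,3,2,5,9,8]; return 2
p = 2; k-1 = 8 > 2 ⇒ right

2; right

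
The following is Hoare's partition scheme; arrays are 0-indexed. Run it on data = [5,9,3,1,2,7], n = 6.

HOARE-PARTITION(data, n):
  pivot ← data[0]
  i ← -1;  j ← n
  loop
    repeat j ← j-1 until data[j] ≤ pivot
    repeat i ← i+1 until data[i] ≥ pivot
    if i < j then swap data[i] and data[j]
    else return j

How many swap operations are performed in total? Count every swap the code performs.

2

pivot = data[0] = 5; i = -1, j = 6
j→4 (data[4]=2≤5), i→0 (data[0]=5≥5); i<j, swap → [2,9,3,1,5,7]
j→3 (data[3]=1≤5), i→1 (data[1]=9≥5); i<j, swap → [2,1,3,9,5,7]
j→2, i→3; i≥j, return j=2. data = [2,1,3,9,5,7]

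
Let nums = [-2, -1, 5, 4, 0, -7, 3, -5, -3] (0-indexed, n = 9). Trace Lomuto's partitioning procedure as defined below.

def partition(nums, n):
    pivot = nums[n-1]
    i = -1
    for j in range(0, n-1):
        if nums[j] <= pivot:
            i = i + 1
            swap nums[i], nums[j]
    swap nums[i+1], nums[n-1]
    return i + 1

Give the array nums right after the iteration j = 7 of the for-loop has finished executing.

[-7, -5, 5, 4, 0, -2, 3, -1, -3]

pivot = nums[8] = -3; i = -1
j=0: nums[0]=-2 > -3 → no swap
j=1: nums[1]=-1 > -3 → no swap
j=2: nums[2]=5 > -3 → no swap
j=3: nums[3]=4 > -3 → no swap
j=4: nums[4]=0 > -3 → no swap
j=5: nums[5]=-7 ≤ -3 → i=0, swap nums[0],nums[5] → [-7, -1, 5, 4, 0, -2, 3, -5, -3]
j=6: nums[6]=3 > -3 → no swap
j=7: nums[7]=-5 ≤ -3 → i=1, swap nums[1],nums[7] → [-7, -5, 5, 4, 0, -2, 3, -1, -3]
(after j=7) nums = [-7, -5, 5, 4, 0, -2, 3, -1, -3]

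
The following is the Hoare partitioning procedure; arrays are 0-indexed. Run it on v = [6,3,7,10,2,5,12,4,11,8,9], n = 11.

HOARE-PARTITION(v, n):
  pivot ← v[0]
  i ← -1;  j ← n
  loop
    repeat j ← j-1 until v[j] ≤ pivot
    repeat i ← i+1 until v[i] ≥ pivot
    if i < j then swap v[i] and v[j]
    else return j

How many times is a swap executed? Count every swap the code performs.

3

pivot=6
j stops at 7 (4), i stops at 0 (6); swap ⇒ [4,3,7,10,2,5,12,6,11,8,9]
j stops at 5 (5), i stops at 2 (7); swap ⇒ [4,3,5,10,2,7,12,6,11,8,9]
j stops at 4 (2), i stops at 3 (10); swap ⇒ [4,3,5,2,10,7,12,6,11,8,9]
j stops at 3, i stops at 4; i≥j ⇒ return 3. v=[4,3,5,2,10,7,12,6,11,8,9]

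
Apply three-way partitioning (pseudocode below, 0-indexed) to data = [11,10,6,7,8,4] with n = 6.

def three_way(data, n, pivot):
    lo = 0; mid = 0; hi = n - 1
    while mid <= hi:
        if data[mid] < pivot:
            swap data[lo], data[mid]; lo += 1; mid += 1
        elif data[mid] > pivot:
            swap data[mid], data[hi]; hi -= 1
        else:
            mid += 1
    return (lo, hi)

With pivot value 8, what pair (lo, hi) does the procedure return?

lo=0 mid=0 hi=5
11>8: swap(0,5), hi=4 ⇒ [4,10,6,7,8,11]
4<8: swap(0,0), lo=1 mid=1 ⇒ [4,10,6,7,8,11]
10>8: swap(1,4), hi=3 ⇒ [4,8,6,7,10,11]
8=8: mid=2
6<8: swap(1,2), lo=2 mid=3 ⇒ [4,6,8,7,10,11]
7<8: swap(2,3), lo=3 mid=4 ⇒ [4,6,7,8,10,11]
done. lo=3 hi=3; data=[4,6,7,8,10,11]

(3, 3)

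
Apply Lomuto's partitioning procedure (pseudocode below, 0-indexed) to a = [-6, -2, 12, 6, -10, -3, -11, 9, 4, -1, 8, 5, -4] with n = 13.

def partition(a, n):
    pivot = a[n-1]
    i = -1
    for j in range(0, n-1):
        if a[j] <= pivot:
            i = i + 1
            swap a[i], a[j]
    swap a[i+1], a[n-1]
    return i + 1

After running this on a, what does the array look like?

[-6, -10, -11, -4, -2, -3, 12, 9, 4, -1, 8, 5, 6]

pivot=-4, i=-1
j=0: -6≤-4, i=0, swap(0,0) ⇒ [-6, -2, 12, 6, -10, -3, -11, 9, 4, -1, 8, 5, -4]
j=1: -2>-4, skip
j=2: 12>-4, skip
j=3: 6>-4, skip
j=4: -10≤-4, i=1, swap(1,4) ⇒ [-6, -10, 12, 6, -2, -3, -11, 9, 4, -1, 8, 5, -4]
j=5: -3>-4, skip
j=6: -11≤-4, i=2, swap(2,6) ⇒ [-6, -10, -11, 6, -2, -3, 12, 9, 4, -1, 8, 5, -4]
j=7: 9>-4, skip
j=8: 4>-4, skip
j=9: -1>-4, skip
j=10: 8>-4, skip
j=11: 5>-4, skip
swap(3,12) ⇒ [-6, -10, -11, -4, -2, -3, 12, 9, 4, -1, 8, 5, 6]; return 3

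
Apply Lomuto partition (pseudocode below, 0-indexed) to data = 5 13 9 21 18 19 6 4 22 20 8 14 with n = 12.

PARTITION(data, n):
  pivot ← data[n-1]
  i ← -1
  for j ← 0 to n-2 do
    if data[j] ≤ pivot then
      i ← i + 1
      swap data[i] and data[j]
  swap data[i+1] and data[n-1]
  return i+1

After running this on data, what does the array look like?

pivot = data[11] = 14; i = -1
j=0: data[0]=5 ≤ 14 → i=0, swap data[0],data[0] (no change) → 5 13 9 21 18 19 6 4 22 20 8 14
j=1: data[1]=13 ≤ 14 → i=1, swap data[1],data[1] (no change) → 5 13 9 21 18 19 6 4 22 20 8 14
j=2: data[2]=9 ≤ 14 → i=2, swap data[2],data[2] (no change) → 5 13 9 21 18 19 6 4 22 20 8 14
j=3: data[3]=21 > 14 → no swap
j=4: data[4]=18 > 14 → no swap
j=5: data[5]=19 > 14 → no swap
j=6: data[6]=6 ≤ 14 → i=3, swap data[3],data[6] → 5 13 9 6 18 19 21 4 22 20 8 14
j=7: data[7]=4 ≤ 14 → i=4, swap data[4],data[7] → 5 13 9 6 4 19 21 18 22 20 8 14
j=8: data[8]=22 > 14 → no swap
j=9: data[9]=20 > 14 → no swap
j=10: data[10]=8 ≤ 14 → i=5, swap data[5],data[10] → 5 13 9 6 4 8 21 18 22 20 19 14
final swap data[6],data[11] → 5 13 9 6 4 8 14 18 22 20 19 21; return 6

5 13 9 6 4 8 14 18 22 20 19 21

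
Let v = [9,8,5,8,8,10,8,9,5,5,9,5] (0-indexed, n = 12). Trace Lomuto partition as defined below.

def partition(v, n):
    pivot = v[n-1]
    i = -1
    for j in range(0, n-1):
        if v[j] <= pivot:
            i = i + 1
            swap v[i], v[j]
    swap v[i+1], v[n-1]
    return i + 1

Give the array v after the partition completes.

[5,5,5,5,8,10,8,9,8,9,9,8]

pivot = v[11] = 5; i = -1
j=0: v[0]=9 > 5 → no swap
j=1: v[1]=8 > 5 → no swap
j=2: v[2]=5 ≤ 5 → i=0, swap v[0],v[2] → [5,8,9,8,8,10,8,9,5,5,9,5]
j=3: v[3]=8 > 5 → no swap
j=4: v[4]=8 > 5 → no swap
j=5: v[5]=10 > 5 → no swap
j=6: v[6]=8 > 5 → no swap
j=7: v[7]=9 > 5 → no swap
j=8: v[8]=5 ≤ 5 → i=1, swap v[1],v[8] → [5,5,9,8,8,10,8,9,8,5,9,5]
j=9: v[9]=5 ≤ 5 → i=2, swap v[2],v[9] → [5,5,5,8,8,10,8,9,8,9,9,5]
j=10: v[10]=9 > 5 → no swap
final swap v[3],v[11] → [5,5,5,5,8,10,8,9,8,9,9,8]; return 3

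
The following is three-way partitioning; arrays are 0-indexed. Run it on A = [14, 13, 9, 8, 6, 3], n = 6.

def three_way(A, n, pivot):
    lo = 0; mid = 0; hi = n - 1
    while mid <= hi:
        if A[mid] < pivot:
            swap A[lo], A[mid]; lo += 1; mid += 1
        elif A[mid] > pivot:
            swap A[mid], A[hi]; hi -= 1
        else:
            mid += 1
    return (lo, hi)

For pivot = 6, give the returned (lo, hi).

pivot = 6; lo=0, mid=0, hi=5
A[mid]=14>6: swap A[0],A[5]; hi=4 → [3, 13, 9, 8, 6, 14]
A[mid]=3<6: swap A[0],A[0]; lo=1,mid=1 → [3, 13, 9, 8, 6, 14]
A[mid]=13>6: swap A[1],A[4]; hi=3 → [3, 6, 9, 8, 13, 14]
A[mid]=6=6: mid=2
A[mid]=9>6: swap A[2],A[3]; hi=2 → [3, 6, 8, 9, 13, 14]
A[mid]=8>6: swap A[2],A[2]; hi=1 → [3, 6, 8, 9, 13, 14]
end: lo=1, hi=1; A = [3, 6, 8, 9, 13, 14]

(1, 1)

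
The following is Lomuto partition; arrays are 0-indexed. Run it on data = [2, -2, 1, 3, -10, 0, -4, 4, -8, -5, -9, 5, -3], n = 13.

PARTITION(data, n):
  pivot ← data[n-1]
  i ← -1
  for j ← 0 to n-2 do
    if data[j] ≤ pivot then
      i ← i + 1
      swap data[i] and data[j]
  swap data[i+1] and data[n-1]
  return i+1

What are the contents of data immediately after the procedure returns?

[-10, -4, -8, -5, -9, -3, -2, 4, 1, 3, 2, 5, 0]

pivot=-3, i=-1
j=0: 2>-3, skip
j=1: -2>-3, skip
j=2: 1>-3, skip
j=3: 3>-3, skip
j=4: -10≤-3, i=0, swap(0,4) ⇒ [-10, -2, 1, 3, 2, 0, -4, 4, -8, -5, -9, 5, -3]
j=5: 0>-3, skip
j=6: -4≤-3, i=1, swap(1,6) ⇒ [-10, -4, 1, 3, 2, 0, -2, 4, -8, -5, -9, 5, -3]
j=7: 4>-3, skip
j=8: -8≤-3, i=2, swap(2,8) ⇒ [-10, -4, -8, 3, 2, 0, -2, 4, 1, -5, -9, 5, -3]
j=9: -5≤-3, i=3, swap(3,9) ⇒ [-10, -4, -8, -5, 2, 0, -2, 4, 1, 3, -9, 5, -3]
j=10: -9≤-3, i=4, swap(4,10) ⇒ [-10, -4, -8, -5, -9, 0, -2, 4, 1, 3, 2, 5, -3]
j=11: 5>-3, skip
swap(5,12) ⇒ [-10, -4, -8, -5, -9, -3, -2, 4, 1, 3, 2, 5, 0]; return 5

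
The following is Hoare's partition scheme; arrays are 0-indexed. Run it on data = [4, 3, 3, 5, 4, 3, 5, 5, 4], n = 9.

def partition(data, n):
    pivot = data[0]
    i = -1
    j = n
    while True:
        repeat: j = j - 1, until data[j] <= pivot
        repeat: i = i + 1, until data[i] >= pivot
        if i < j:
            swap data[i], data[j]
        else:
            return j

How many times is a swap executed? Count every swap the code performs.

pivot=4
j stops at 8 (4), i stops at 0 (4); swap ⇒ [4, 3, 3, 5, 4, 3, 5, 5, 4]
j stops at 5 (3), i stops at 3 (5); swap ⇒ [4, 3, 3, 3, 4, 5, 5, 5, 4]
j stops at 4, i stops at 4; i≥j ⇒ return 4. data=[4, 3, 3, 3, 4, 5, 5, 5, 4]

2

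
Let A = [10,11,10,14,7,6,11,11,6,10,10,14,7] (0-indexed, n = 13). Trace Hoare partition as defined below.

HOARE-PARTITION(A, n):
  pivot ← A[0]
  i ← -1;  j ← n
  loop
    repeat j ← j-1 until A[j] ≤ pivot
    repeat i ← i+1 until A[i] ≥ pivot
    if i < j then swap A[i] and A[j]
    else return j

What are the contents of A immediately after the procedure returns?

pivot = A[0] = 10; i = -1, j = 13
j→12 (A[12]=7≤10), i→0 (A[0]=10≥10); i<j, swap → [7,11,10,14,7,6,11,11,6,10,10,14,10]
j→10 (A[10]=10≤10), i→1 (A[1]=11≥10); i<j, swap → [7,10,10,14,7,6,11,11,6,10,11,14,10]
j→9 (A[9]=10≤10), i→2 (A[2]=10≥10); i<j, swap → [7,10,10,14,7,6,11,11,6,10,11,14,10]
j→8 (A[8]=6≤10), i→3 (A[3]=14≥10); i<j, swap → [7,10,10,6,7,6,11,11,14,10,11,14,10]
j→5, i→6; i≥j, return j=5. A = [7,10,10,6,7,6,11,11,14,10,11,14,10]

[7,10,10,6,7,6,11,11,14,10,11,14,10]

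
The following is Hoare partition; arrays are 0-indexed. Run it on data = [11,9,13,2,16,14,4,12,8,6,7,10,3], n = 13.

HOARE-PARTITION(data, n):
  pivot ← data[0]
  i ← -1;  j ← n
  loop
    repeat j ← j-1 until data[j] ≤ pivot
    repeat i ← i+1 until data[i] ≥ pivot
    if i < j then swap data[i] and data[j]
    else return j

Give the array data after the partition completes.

pivot=11
j stops at 12 (3), i stops at 0 (11); swap ⇒ [3,9,13,2,16,14,4,12,8,6,7,10,11]
j stops at 11 (10), i stops at 2 (13); swap ⇒ [3,9,10,2,16,14,4,12,8,6,7,13,11]
j stops at 10 (7), i stops at 4 (16); swap ⇒ [3,9,10,2,7,14,4,12,8,6,16,13,11]
j stops at 9 (6), i stops at 5 (14); swap ⇒ [3,9,10,2,7,6,4,12,8,14,16,13,11]
j stops at 8 (8), i stops at 7 (12); swap ⇒ [3,9,10,2,7,6,4,8,12,14,16,13,11]
j stops at 7, i stops at 8; i≥j ⇒ return 7. data=[3,9,10,2,7,6,4,8,12,14,16,13,11]

[3,9,10,2,7,6,4,8,12,14,16,13,11]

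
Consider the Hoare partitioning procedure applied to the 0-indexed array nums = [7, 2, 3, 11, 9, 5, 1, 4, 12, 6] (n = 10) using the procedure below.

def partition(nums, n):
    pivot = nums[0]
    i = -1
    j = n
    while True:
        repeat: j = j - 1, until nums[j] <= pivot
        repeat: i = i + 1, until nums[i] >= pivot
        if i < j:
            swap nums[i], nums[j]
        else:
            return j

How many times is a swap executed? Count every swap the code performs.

3

pivot=7
j stops at 9 (6), i stops at 0 (7); swap ⇒ [6, 2, 3, 11, 9, 5, 1, 4, 12, 7]
j stops at 7 (4), i stops at 3 (11); swap ⇒ [6, 2, 3, 4, 9, 5, 1, 11, 12, 7]
j stops at 6 (1), i stops at 4 (9); swap ⇒ [6, 2, 3, 4, 1, 5, 9, 11, 12, 7]
j stops at 5, i stops at 6; i≥j ⇒ return 5. nums=[6, 2, 3, 4, 1, 5, 9, 11, 12, 7]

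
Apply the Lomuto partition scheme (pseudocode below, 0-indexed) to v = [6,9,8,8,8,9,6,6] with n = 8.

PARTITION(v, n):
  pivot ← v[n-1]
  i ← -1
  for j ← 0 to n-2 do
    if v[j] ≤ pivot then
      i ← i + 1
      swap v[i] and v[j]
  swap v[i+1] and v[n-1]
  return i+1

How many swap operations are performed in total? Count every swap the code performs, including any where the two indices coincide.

pivot = v[7] = 6; i = -1
j=0: v[0]=6 ≤ 6 → i=0, swap v[0],v[0] (no change) → [6,9,8,8,8,9,6,6]
j=1: v[1]=9 > 6 → no swap
j=2: v[2]=8 > 6 → no swap
j=3: v[3]=8 > 6 → no swap
j=4: v[4]=8 > 6 → no swap
j=5: v[5]=9 > 6 → no swap
j=6: v[6]=6 ≤ 6 → i=1, swap v[1],v[6] → [6,6,8,8,8,9,9,6]
final swap v[2],v[7] → [6,6,6,8,8,9,9,8]; return 2

3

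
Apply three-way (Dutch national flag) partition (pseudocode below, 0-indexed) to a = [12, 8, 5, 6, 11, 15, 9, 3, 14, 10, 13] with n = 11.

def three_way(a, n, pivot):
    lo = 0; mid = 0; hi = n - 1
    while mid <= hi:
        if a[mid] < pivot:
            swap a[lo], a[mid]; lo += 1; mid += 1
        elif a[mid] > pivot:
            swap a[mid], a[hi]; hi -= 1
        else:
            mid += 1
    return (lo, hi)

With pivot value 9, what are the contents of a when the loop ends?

pivot = 9; lo=0, mid=0, hi=10
a[mid]=12>9: swap a[0],a[10]; hi=9 → [13, 8, 5, 6, 11, 15, 9, 3, 14, 10, 12]
a[mid]=13>9: swap a[0],a[9]; hi=8 → [10, 8, 5, 6, 11, 15, 9, 3, 14, 13, 12]
a[mid]=10>9: swap a[0],a[8]; hi=7 → [14, 8, 5, 6, 11, 15, 9, 3, 10, 13, 12]
a[mid]=14>9: swap a[0],a[7]; hi=6 → [3, 8, 5, 6, 11, 15, 9, 14, 10, 13, 12]
a[mid]=3<9: swap a[0],a[0]; lo=1,mid=1 → [3, 8, 5, 6, 11, 15, 9, 14, 10, 13, 12]
a[mid]=8<9: swap a[1],a[1]; lo=2,mid=2 → [3, 8, 5, 6, 11, 15, 9, 14, 10, 13, 12]
a[mid]=5<9: swap a[2],a[2]; lo=3,mid=3 → [3, 8, 5, 6, 11, 15, 9, 14, 10, 13, 12]
a[mid]=6<9: swap a[3],a[3]; lo=4,mid=4 → [3, 8, 5, 6, 11, 15, 9, 14, 10, 13, 12]
a[mid]=11>9: swap a[4],a[6]; hi=5 → [3, 8, 5, 6, 9, 15, 11, 14, 10, 13, 12]
a[mid]=9=9: mid=5
a[mid]=15>9: swap a[5],a[5]; hi=4 → [3, 8, 5, 6, 9, 15, 11, 14, 10, 13, 12]
end: lo=4, hi=4; a = [3, 8, 5, 6, 9, 15, 11, 14, 10, 13, 12]

[3, 8, 5, 6, 9, 15, 11, 14, 10, 13, 12]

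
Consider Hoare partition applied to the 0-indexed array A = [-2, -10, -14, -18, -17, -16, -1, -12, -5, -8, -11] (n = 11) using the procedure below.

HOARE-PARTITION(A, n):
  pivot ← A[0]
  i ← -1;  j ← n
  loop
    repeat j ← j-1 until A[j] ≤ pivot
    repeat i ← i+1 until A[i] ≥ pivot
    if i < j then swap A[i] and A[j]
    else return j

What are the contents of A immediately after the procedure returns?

[-11, -10, -14, -18, -17, -16, -8, -12, -5, -1, -2]

pivot=-2
j stops at 10 (-11), i stops at 0 (-2); swap ⇒ [-11, -10, -14, -18, -17, -16, -1, -12, -5, -8, -2]
j stops at 9 (-8), i stops at 6 (-1); swap ⇒ [-11, -10, -14, -18, -17, -16, -8, -12, -5, -1, -2]
j stops at 8, i stops at 9; i≥j ⇒ return 8. A=[-11, -10, -14, -18, -17, -16, -8, -12, -5, -1, -2]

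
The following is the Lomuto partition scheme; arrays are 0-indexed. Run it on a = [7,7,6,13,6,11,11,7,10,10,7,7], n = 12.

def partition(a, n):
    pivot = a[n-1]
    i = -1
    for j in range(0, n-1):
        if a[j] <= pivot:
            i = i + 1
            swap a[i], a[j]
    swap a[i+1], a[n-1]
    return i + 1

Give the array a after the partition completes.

[7,7,6,6,7,7,7,13,10,10,11,11]

pivot = a[11] = 7; i = -1
j=0: a[0]=7 ≤ 7 → i=0, swap a[0],a[0] (no change) → [7,7,6,13,6,11,11,7,10,10,7,7]
j=1: a[1]=7 ≤ 7 → i=1, swap a[1],a[1] (no change) → [7,7,6,13,6,11,11,7,10,10,7,7]
j=2: a[2]=6 ≤ 7 → i=2, swap a[2],a[2] (no change) → [7,7,6,13,6,11,11,7,10,10,7,7]
j=3: a[3]=13 > 7 → no swap
j=4: a[4]=6 ≤ 7 → i=3, swap a[3],a[4] → [7,7,6,6,13,11,11,7,10,10,7,7]
j=5: a[5]=11 > 7 → no swap
j=6: a[6]=11 > 7 → no swap
j=7: a[7]=7 ≤ 7 → i=4, swap a[4],a[7] → [7,7,6,6,7,11,11,13,10,10,7,7]
j=8: a[8]=10 > 7 → no swap
j=9: a[9]=10 > 7 → no swap
j=10: a[10]=7 ≤ 7 → i=5, swap a[5],a[10] → [7,7,6,6,7,7,11,13,10,10,11,7]
final swap a[6],a[11] → [7,7,6,6,7,7,7,13,10,10,11,11]; return 6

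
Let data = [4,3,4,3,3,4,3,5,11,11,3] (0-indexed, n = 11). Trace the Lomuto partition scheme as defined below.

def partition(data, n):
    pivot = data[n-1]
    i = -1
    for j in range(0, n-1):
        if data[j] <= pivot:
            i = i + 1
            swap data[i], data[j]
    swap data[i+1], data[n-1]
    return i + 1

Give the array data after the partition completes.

pivot = data[10] = 3; i = -1
j=0: data[0]=4 > 3 → no swap
j=1: data[1]=3 ≤ 3 → i=0, swap data[0],data[1] → [3,4,4,3,3,4,3,5,11,11,3]
j=2: data[2]=4 > 3 → no swap
j=3: data[3]=3 ≤ 3 → i=1, swap data[1],data[3] → [3,3,4,4,3,4,3,5,11,11,3]
j=4: data[4]=3 ≤ 3 → i=2, swap data[2],data[4] → [3,3,3,4,4,4,3,5,11,11,3]
j=5: data[5]=4 > 3 → no swap
j=6: data[6]=3 ≤ 3 → i=3, swap data[3],data[6] → [3,3,3,3,4,4,4,5,11,11,3]
j=7: data[7]=5 > 3 → no swap
j=8: data[8]=11 > 3 → no swap
j=9: data[9]=11 > 3 → no swap
final swap data[4],data[10] → [3,3,3,3,3,4,4,5,11,11,4]; return 4

[3,3,3,3,3,4,4,5,11,11,4]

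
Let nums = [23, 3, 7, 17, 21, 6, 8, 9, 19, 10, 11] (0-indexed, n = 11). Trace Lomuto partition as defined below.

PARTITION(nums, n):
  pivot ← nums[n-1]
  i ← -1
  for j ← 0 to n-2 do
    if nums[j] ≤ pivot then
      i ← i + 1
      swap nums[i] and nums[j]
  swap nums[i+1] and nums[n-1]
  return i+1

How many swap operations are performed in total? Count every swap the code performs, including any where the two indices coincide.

pivot = nums[10] = 11; i = -1
j=0: nums[0]=23 > 11 → no swap
j=1: nums[1]=3 ≤ 11 → i=0, swap nums[0],nums[1] → [3, 23, 7, 17, 21, 6, 8, 9, 19, 10, 11]
j=2: nums[2]=7 ≤ 11 → i=1, swap nums[1],nums[2] → [3, 7, 23, 17, 21, 6, 8, 9, 19, 10, 11]
j=3: nums[3]=17 > 11 → no swap
j=4: nums[4]=21 > 11 → no swap
j=5: nums[5]=6 ≤ 11 → i=2, swap nums[2],nums[5] → [3, 7, 6, 17, 21, 23, 8, 9, 19, 10, 11]
j=6: nums[6]=8 ≤ 11 → i=3, swap nums[3],nums[6] → [3, 7, 6, 8, 21, 23, 17, 9, 19, 10, 11]
j=7: nums[7]=9 ≤ 11 → i=4, swap nums[4],nums[7] → [3, 7, 6, 8, 9, 23, 17, 21, 19, 10, 11]
j=8: nums[8]=19 > 11 → no swap
j=9: nums[9]=10 ≤ 11 → i=5, swap nums[5],nums[9] → [3, 7, 6, 8, 9, 10, 17, 21, 19, 23, 11]
final swap nums[6],nums[10] → [3, 7, 6, 8, 9, 10, 11, 21, 19, 23, 17]; return 6

7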